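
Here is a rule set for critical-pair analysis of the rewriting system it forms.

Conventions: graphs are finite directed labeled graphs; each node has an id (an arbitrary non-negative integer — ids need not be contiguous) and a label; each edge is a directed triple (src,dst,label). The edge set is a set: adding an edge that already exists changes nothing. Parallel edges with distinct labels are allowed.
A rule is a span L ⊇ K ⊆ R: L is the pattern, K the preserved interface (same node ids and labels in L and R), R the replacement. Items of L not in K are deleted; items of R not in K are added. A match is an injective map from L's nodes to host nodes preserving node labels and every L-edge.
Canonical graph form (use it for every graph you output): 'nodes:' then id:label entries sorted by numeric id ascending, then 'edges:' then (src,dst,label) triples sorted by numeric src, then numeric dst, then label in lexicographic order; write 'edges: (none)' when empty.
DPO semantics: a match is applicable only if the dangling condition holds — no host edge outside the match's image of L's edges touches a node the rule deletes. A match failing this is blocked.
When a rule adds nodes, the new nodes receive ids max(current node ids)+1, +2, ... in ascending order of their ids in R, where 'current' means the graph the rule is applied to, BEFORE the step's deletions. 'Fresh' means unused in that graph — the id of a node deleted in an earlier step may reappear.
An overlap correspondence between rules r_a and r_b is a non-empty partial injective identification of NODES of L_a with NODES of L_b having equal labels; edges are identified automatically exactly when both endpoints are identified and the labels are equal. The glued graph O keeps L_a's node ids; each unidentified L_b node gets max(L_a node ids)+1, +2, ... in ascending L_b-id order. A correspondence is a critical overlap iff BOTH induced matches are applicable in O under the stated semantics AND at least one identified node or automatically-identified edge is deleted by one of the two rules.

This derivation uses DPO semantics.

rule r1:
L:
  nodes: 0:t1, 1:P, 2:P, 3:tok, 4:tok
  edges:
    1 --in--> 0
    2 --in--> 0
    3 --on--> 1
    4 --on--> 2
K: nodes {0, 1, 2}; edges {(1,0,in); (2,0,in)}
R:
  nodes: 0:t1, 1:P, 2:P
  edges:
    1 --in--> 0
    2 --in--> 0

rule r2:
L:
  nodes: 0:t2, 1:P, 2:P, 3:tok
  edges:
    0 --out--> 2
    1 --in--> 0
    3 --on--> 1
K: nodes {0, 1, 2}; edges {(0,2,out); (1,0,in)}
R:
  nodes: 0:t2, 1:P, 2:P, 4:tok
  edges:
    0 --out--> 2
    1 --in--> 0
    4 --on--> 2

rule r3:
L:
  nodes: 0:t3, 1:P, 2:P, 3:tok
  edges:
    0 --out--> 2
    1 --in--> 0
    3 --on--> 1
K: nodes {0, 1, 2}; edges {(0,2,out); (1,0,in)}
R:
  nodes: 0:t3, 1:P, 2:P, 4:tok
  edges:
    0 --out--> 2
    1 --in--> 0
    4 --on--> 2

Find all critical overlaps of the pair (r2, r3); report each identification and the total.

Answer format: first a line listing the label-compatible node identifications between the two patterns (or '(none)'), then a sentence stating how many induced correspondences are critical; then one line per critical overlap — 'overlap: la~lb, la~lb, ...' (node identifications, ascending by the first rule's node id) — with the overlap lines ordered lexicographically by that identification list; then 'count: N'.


label-compatible node identifications between L(r2) and L(r3): 1~1, 1~2, 2~1, 2~2, 3~3
2 of the induced correspondences are critical overlaps of r2 and r3.
overlap: 1~1, 2~2, 3~3
overlap: 1~1, 3~3
count: 2


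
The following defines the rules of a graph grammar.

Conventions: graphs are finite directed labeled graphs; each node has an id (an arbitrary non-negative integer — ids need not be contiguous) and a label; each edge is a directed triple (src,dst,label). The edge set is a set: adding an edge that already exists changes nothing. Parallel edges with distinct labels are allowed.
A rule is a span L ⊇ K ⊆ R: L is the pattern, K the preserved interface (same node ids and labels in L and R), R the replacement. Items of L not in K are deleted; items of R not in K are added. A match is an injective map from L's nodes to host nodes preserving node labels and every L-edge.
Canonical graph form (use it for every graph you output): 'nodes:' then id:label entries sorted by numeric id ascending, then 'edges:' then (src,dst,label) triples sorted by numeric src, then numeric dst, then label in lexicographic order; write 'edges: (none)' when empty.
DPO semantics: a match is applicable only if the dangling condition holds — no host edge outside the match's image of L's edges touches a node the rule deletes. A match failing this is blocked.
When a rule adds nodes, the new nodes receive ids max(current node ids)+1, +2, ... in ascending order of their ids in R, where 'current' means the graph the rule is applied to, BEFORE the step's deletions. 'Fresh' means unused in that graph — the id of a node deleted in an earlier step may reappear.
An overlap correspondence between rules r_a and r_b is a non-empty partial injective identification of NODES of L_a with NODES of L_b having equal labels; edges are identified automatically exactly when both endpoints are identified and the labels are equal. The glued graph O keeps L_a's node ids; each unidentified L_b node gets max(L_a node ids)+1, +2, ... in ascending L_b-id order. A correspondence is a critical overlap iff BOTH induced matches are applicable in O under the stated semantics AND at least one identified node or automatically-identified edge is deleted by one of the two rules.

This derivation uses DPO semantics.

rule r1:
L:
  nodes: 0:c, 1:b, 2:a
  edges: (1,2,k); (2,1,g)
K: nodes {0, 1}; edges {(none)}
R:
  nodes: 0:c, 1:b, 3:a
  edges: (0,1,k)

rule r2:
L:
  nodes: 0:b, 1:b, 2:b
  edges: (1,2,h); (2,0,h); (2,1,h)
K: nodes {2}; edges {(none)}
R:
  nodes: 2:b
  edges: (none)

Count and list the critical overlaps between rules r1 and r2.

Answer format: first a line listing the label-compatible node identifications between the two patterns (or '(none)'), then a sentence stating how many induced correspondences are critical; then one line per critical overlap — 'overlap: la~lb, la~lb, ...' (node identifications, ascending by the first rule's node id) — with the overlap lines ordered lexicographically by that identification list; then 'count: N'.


label-compatible node identifications between L(r1) and L(r2): 1~0, 1~1, 1~2
0 of the induced correspondences are critical overlaps of r1 and r2.
count: 0


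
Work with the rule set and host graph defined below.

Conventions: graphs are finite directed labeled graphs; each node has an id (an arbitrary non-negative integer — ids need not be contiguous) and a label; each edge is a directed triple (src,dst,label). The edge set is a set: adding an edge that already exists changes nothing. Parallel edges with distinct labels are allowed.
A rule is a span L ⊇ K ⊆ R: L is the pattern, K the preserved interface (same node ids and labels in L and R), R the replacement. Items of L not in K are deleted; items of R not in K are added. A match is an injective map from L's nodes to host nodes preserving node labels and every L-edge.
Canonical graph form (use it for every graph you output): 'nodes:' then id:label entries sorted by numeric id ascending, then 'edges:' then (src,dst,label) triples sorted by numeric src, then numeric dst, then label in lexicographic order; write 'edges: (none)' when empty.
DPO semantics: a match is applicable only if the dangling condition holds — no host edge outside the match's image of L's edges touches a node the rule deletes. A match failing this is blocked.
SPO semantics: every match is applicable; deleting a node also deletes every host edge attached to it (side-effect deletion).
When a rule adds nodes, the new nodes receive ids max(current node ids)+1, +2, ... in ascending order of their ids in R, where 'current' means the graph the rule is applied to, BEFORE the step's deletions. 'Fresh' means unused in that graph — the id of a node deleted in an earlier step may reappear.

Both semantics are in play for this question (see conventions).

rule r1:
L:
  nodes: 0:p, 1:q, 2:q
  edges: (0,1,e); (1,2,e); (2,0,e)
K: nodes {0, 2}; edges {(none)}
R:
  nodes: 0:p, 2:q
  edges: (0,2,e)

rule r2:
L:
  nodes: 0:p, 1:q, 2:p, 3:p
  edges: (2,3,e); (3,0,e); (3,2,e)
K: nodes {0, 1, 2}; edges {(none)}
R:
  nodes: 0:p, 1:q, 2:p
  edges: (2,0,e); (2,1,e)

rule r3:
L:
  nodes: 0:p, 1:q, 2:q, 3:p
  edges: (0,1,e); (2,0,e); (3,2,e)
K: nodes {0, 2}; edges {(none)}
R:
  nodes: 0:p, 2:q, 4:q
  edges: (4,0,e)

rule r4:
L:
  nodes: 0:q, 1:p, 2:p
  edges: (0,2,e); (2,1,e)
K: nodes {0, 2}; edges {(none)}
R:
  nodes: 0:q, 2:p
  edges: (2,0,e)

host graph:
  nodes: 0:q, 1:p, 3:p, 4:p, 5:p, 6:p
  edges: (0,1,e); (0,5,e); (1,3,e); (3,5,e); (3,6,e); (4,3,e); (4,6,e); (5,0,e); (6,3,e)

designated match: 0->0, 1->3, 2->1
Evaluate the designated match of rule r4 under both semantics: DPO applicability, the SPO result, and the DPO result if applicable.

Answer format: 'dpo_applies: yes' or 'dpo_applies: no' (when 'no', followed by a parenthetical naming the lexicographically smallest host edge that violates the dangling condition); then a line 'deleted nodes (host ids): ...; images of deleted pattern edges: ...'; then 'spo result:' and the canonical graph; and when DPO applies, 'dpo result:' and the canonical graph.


dpo_applies: no
(the rule deletes node 3, which keeps host edge (3,5,e) outside the match image — the dangling condition fails, DPO blocks; SPO proceeds and side-deletes such edges)
deleted nodes (host ids): 3; images of deleted pattern edges: (0,1,e); (1,3,e)
spo result:
nodes: 0:q, 1:p, 4:p, 5:p, 6:p
edges: (0,5,e); (1,0,e); (4,6,e); (5,0,e)


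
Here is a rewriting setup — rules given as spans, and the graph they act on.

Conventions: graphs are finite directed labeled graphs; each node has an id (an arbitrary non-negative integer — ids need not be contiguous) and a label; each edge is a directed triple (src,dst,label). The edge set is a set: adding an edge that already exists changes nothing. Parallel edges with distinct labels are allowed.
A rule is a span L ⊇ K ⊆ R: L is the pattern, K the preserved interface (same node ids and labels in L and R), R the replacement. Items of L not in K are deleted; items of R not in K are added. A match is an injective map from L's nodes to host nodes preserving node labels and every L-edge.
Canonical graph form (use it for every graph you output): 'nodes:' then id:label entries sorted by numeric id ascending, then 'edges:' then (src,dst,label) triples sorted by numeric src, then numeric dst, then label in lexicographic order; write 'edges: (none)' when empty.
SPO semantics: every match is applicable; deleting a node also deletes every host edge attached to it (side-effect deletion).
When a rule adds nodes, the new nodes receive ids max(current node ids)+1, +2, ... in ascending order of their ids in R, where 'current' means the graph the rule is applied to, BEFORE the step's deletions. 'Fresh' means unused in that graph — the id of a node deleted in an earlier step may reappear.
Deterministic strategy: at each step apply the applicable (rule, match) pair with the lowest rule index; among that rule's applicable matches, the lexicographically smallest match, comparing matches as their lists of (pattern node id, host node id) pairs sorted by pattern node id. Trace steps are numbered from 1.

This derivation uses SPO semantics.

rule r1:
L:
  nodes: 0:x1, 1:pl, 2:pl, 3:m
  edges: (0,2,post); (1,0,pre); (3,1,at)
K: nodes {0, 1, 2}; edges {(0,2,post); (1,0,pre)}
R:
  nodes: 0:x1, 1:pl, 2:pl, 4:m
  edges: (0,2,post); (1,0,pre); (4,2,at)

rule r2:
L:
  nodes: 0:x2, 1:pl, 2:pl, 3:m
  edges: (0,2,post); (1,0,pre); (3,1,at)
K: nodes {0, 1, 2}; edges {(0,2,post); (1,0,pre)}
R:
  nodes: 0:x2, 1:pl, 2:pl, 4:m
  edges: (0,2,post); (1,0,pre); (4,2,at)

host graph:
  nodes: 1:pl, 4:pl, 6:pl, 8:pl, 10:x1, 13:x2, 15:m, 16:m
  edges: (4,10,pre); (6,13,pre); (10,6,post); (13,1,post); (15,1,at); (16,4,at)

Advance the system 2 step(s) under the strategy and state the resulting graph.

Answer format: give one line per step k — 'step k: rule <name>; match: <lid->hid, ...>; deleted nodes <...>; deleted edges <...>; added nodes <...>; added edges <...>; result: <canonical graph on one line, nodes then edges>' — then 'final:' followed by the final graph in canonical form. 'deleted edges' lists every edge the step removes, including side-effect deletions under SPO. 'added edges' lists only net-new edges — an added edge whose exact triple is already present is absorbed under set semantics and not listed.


step 1: rule r1; match: 0->10, 1->4, 2->6, 3->16; deleted nodes 16; deleted edges (16,4,at); added nodes 17; added edges (17,6,at); result: nodes: 1:pl, 4:pl, 6:pl, 8:pl, 10:x1, 13:x2, 15:m, 17:m edges: (4,10,pre); (6,13,pre); (10,6,post); (13,1,post); (15,1,at); (17,6,at)
step 2: rule r2; match: 0->13, 1->6, 2->1, 3->17; deleted nodes 17; deleted edges (17,6,at); added nodes 18; added edges (18,1,at); result: nodes: 1:pl, 4:pl, 6:pl, 8:pl, 10:x1, 13:x2, 15:m, 18:m edges: (4,10,pre); (6,13,pre); (10,6,post); (13,1,post); (15,1,at); (18,1,at)
final:
nodes: 1:pl, 4:pl, 6:pl, 8:pl, 10:x1, 13:x2, 15:m, 18:m
edges: (4,10,pre); (6,13,pre); (10,6,post); (13,1,post); (15,1,at); (18,1,at)


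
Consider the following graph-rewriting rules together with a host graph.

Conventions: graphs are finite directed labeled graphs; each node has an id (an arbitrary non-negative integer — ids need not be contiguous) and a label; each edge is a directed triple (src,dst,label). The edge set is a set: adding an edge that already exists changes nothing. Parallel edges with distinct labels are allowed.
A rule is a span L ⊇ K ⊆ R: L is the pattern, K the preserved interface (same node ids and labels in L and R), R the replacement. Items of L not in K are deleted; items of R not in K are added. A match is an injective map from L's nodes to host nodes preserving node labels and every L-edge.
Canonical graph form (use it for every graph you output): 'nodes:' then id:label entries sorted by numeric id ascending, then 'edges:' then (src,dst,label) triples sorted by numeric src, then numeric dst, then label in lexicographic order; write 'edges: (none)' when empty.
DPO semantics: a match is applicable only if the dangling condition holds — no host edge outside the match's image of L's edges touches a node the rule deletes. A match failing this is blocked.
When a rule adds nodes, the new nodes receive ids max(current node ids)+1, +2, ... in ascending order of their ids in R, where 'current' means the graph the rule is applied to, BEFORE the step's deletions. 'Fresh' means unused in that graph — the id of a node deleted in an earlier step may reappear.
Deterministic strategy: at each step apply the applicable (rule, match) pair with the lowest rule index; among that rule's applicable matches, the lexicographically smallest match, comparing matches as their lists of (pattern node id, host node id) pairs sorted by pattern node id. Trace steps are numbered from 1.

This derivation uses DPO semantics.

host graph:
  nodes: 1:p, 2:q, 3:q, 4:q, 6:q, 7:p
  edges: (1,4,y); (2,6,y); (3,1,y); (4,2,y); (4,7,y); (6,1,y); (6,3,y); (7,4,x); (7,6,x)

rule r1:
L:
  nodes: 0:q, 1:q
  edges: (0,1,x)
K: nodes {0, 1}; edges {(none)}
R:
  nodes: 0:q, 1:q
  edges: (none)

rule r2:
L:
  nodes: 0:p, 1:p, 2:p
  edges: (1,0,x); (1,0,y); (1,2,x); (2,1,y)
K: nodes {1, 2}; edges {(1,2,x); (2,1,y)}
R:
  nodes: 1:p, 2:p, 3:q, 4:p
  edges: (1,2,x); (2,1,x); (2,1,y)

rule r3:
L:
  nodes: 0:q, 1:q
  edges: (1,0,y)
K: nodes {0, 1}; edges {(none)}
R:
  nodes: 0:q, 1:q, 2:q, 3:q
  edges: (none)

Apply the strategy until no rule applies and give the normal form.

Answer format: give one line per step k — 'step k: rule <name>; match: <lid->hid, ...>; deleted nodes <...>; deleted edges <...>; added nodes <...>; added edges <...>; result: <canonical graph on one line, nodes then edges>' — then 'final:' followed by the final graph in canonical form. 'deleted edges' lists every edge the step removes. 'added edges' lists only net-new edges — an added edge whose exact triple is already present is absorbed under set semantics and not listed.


step 1: rule r3; match: 0->2, 1->4; deleted nodes (none); deleted edges (4,2,y); added nodes 8, 9; added edges (none); result: nodes: 1:p, 2:q, 3:q, 4:q, 6:q, 7:p, 8:q, 9:q edges: (1,4,y); (2,6,y); (3,1,y); (4,7,y); (6,1,y); (6,3,y); (7,4,x); (7,6,x)
step 2: rule r3; match: 0->3, 1->6; deleted nodes (none); deleted edges (6,3,y); added nodes 10, 11; added edges (none); result: nodes: 1:p, 2:q, 3:q, 4:q, 6:q, 7:p, 8:q, 9:q, 10:q, 11:q edges: (1,4,y); (2,6,y); (3,1,y); (4,7,y); (6,1,y); (7,4,x); (7,6,x)
step 3: rule r3; match: 0->6, 1->2; deleted nodes (none); deleted edges (2,6,y); added nodes 12, 13; added edges (none); result: nodes: 1:p, 2:q, 3:q, 4:q, 6:q, 7:p, 8:q, 9:q, 10:q, 11:q, 12:q, 13:q edges: (1,4,y); (3,1,y); (4,7,y); (6,1,y); (7,4,x); (7,6,x)
final:
nodes: 1:p, 2:q, 3:q, 4:q, 6:q, 7:p, 8:q, 9:q, 10:q, 11:q, 12:q, 13:q
edges: (1,4,y); (3,1,y); (4,7,y); (6,1,y); (7,4,x); (7,6,x)


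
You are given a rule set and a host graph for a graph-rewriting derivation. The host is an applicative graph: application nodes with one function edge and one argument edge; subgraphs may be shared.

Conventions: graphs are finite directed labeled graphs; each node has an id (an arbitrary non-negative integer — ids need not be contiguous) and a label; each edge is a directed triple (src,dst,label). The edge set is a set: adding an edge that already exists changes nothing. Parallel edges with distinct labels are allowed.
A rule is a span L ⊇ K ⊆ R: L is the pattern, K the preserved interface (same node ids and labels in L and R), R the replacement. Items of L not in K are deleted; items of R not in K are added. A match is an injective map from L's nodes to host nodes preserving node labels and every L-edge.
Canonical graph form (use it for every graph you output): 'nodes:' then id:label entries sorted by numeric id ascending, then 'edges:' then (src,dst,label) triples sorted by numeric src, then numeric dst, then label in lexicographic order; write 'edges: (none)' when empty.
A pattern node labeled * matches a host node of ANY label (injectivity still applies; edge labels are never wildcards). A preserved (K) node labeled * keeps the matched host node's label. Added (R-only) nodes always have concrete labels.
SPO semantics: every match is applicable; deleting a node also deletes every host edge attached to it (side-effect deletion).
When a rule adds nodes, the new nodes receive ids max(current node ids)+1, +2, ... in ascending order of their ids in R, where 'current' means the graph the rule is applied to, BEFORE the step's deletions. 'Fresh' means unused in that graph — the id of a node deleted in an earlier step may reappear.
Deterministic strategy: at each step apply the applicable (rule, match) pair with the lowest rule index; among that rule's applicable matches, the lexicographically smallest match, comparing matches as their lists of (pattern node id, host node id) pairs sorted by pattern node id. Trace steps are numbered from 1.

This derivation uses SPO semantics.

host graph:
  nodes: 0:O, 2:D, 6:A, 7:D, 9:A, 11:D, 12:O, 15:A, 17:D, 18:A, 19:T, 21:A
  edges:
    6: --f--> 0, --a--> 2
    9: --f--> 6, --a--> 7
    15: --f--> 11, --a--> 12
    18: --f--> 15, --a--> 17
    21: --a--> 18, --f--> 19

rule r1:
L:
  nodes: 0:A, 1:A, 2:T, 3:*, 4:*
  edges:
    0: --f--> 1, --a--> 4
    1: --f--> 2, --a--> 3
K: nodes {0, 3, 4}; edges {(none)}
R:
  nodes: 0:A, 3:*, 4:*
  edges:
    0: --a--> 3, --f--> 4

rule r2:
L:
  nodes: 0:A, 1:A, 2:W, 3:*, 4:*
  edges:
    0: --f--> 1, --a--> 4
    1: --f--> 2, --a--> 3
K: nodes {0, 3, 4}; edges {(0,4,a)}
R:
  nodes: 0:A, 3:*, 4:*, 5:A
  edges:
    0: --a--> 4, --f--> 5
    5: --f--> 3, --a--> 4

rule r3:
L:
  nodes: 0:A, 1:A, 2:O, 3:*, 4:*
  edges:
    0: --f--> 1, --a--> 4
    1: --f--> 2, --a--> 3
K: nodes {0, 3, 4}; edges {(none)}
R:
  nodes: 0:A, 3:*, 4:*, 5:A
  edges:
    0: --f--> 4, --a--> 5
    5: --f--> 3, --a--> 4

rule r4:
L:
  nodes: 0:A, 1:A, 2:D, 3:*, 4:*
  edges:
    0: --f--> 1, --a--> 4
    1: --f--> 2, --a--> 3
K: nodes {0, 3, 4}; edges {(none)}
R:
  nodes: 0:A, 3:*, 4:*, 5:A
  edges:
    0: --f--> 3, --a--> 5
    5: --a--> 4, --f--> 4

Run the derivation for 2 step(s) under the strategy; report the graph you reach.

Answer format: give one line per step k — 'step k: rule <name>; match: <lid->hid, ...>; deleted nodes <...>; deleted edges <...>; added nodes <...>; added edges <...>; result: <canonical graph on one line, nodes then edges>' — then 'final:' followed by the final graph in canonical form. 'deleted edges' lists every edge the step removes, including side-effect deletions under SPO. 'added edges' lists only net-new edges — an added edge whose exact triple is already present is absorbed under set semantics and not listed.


step 1: rule r3; match: 0->9, 1->6, 2->0, 3->2, 4->7; deleted nodes 0, 6; deleted edges (6,0,f); (6,2,a); (9,6,f); (9,7,a); added nodes 22; added edges (9,7,f); (9,22,a); (22,2,f); (22,7,a); result: nodes: 2:D, 7:D, 9:A, 11:D, 12:O, 15:A, 17:D, 18:A, 19:T, 21:A, 22:A edges: (9,7,f); (9,22,a); (15,11,f); (15,12,a); (18,15,f); (18,17,a); (21,18,a); (21,19,f); (22,2,f); (22,7,a)
step 2: rule r4; match: 0->18, 1->15, 2->11, 3->12, 4->17; deleted nodes 11, 15; deleted edges (15,11,f); (15,12,a); (18,15,f); (18,17,a); added nodes 23; added edges (18,12,f); (18,23,a); (23,17,a); (23,17,f); result: nodes: 2:D, 7:D, 9:A, 12:O, 17:D, 18:A, 19:T, 21:A, 22:A, 23:A edges: (9,7,f); (9,22,a); (18,12,f); (18,23,a); (21,18,a); (21,19,f); (22,2,f); (22,7,a); (23,17,a); (23,17,f)
final:
nodes: 2:D, 7:D, 9:A, 12:O, 17:D, 18:A, 19:T, 21:A, 22:A, 23:A
edges: (9,7,f); (9,22,a); (18,12,f); (18,23,a); (21,18,a); (21,19,f); (22,2,f); (22,7,a); (23,17,a); (23,17,f)


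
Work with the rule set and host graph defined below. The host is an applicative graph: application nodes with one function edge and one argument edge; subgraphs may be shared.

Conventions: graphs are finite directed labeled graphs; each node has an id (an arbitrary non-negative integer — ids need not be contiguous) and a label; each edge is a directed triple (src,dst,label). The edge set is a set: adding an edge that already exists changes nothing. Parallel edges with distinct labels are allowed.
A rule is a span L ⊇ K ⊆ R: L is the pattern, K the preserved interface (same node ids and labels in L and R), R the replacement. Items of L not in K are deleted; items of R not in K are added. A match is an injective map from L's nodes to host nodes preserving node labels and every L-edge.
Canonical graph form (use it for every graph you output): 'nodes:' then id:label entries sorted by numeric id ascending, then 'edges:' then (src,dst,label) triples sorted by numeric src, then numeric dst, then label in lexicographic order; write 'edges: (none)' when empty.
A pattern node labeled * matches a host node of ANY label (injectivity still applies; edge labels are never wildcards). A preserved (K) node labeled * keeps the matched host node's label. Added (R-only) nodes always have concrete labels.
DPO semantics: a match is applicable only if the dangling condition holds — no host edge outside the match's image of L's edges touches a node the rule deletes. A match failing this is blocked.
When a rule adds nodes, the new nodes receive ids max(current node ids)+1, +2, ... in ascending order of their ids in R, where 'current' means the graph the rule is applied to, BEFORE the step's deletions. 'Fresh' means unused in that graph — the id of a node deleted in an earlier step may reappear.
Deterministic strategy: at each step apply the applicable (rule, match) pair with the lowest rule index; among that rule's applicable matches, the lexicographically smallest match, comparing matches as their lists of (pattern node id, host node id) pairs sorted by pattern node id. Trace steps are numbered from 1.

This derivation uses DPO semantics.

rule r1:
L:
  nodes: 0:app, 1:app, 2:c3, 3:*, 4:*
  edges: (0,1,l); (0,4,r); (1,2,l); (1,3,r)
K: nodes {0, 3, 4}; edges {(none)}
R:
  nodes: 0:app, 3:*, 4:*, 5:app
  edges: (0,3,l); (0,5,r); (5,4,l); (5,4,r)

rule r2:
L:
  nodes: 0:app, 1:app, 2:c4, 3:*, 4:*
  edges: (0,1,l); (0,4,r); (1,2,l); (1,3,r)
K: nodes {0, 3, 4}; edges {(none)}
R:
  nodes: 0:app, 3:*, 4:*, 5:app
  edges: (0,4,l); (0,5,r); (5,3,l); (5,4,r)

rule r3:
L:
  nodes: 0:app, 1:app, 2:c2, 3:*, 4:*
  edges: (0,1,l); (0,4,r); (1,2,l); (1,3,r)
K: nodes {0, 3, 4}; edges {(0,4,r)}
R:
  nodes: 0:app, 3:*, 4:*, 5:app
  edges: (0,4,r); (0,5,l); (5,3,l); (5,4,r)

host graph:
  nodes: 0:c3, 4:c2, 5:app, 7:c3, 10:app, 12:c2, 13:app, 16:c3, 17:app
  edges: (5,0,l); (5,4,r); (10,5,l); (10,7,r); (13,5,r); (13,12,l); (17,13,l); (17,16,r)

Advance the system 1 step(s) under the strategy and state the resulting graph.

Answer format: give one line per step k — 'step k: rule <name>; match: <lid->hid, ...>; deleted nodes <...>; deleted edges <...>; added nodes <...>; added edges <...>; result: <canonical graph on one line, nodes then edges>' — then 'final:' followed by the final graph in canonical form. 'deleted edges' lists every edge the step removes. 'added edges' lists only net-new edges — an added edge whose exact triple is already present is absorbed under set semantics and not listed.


step 1: rule r3; match: 0->17, 1->13, 2->12, 3->5, 4->16; deleted nodes 12, 13; deleted edges (13,5,r); (13,12,l); (17,13,l); added nodes 18; added edges (17,18,l); (18,5,l); (18,16,r); result: nodes: 0:c3, 4:c2, 5:app, 7:c3, 10:app, 16:c3, 17:app, 18:app edges: (5,0,l); (5,4,r); (10,5,l); (10,7,r); (17,16,r); (17,18,l); (18,5,l); (18,16,r)
final:
nodes: 0:c3, 4:c2, 5:app, 7:c3, 10:app, 16:c3, 17:app, 18:app
edges: (5,0,l); (5,4,r); (10,5,l); (10,7,r); (17,16,r); (17,18,l); (18,5,l); (18,16,r)


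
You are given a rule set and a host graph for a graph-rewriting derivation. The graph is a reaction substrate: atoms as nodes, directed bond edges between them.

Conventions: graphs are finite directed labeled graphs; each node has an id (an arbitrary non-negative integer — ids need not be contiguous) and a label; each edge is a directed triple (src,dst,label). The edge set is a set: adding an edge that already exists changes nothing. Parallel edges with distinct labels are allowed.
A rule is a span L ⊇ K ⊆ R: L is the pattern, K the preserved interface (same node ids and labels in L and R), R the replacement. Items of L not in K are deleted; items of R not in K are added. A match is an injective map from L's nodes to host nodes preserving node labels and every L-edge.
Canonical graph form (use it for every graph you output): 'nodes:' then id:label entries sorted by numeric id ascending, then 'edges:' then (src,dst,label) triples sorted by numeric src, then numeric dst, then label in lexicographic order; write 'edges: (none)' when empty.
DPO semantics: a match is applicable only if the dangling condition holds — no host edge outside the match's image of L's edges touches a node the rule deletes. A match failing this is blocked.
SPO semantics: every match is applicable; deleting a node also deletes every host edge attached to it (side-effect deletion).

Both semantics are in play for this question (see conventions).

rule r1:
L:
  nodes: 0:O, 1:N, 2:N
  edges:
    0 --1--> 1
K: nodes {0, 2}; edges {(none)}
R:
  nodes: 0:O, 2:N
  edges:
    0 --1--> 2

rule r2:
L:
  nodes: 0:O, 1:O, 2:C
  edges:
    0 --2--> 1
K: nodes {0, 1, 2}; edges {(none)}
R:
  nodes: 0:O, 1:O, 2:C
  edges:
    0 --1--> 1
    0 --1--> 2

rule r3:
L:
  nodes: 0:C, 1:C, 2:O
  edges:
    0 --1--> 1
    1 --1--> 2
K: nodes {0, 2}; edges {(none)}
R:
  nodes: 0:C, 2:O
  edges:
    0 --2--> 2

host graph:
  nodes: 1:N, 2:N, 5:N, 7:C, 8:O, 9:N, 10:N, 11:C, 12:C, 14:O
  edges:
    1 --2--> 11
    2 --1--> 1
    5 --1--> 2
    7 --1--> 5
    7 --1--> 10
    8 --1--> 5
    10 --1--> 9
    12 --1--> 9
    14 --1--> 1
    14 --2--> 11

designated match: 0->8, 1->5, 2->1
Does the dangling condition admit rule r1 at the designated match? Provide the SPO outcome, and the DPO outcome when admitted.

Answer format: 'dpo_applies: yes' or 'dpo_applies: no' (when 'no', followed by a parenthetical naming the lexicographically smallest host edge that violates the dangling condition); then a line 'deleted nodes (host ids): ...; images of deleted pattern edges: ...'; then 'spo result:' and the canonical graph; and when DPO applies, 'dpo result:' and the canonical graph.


dpo_applies: no
(the rule deletes node 5, which keeps host edge (5,2,1) outside the match image — the dangling condition fails, DPO blocks; SPO proceeds and side-deletes such edges)
deleted nodes (host ids): 5; images of deleted pattern edges: (8,5,1)
spo result:
nodes: 1:N, 2:N, 7:C, 8:O, 9:N, 10:N, 11:C, 12:C, 14:O
edges: (1,11,2); (2,1,1); (7,10,1); (8,1,1); (10,9,1); (12,9,1); (14,1,1); (14,11,2)


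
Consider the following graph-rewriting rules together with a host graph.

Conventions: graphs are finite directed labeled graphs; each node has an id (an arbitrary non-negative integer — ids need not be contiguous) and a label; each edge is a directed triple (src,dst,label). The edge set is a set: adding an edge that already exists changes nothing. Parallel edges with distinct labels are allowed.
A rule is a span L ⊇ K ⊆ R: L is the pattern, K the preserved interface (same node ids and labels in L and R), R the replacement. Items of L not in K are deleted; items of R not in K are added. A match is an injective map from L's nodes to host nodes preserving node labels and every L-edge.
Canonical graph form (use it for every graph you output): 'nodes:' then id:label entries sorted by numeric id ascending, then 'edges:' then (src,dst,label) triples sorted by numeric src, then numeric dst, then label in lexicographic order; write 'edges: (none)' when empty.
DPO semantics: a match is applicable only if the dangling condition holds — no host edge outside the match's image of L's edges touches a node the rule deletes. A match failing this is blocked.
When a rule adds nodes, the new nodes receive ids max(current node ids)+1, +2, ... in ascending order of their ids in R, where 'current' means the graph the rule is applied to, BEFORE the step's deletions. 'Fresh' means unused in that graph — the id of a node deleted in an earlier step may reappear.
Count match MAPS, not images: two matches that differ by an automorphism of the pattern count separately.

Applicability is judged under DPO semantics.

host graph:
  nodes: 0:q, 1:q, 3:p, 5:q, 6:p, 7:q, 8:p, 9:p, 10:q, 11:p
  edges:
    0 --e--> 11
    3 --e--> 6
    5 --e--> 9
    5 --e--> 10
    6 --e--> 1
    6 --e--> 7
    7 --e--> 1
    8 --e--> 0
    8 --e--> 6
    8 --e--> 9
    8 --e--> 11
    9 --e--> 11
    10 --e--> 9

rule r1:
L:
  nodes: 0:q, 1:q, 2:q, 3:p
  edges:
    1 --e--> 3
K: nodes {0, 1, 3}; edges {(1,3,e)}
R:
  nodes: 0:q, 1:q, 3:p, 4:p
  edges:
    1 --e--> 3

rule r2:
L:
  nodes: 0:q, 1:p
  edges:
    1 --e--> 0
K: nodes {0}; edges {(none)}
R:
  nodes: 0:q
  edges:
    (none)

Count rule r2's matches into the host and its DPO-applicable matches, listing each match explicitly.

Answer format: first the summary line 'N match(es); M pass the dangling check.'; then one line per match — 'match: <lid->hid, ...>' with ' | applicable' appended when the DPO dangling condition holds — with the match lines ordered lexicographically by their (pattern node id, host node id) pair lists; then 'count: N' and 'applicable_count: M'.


3 match(es); 0 pass the dangling check.
match: 0->0, 1->8
match: 0->1, 1->6
match: 0->7, 1->6
count: 3
applicable_count: 0


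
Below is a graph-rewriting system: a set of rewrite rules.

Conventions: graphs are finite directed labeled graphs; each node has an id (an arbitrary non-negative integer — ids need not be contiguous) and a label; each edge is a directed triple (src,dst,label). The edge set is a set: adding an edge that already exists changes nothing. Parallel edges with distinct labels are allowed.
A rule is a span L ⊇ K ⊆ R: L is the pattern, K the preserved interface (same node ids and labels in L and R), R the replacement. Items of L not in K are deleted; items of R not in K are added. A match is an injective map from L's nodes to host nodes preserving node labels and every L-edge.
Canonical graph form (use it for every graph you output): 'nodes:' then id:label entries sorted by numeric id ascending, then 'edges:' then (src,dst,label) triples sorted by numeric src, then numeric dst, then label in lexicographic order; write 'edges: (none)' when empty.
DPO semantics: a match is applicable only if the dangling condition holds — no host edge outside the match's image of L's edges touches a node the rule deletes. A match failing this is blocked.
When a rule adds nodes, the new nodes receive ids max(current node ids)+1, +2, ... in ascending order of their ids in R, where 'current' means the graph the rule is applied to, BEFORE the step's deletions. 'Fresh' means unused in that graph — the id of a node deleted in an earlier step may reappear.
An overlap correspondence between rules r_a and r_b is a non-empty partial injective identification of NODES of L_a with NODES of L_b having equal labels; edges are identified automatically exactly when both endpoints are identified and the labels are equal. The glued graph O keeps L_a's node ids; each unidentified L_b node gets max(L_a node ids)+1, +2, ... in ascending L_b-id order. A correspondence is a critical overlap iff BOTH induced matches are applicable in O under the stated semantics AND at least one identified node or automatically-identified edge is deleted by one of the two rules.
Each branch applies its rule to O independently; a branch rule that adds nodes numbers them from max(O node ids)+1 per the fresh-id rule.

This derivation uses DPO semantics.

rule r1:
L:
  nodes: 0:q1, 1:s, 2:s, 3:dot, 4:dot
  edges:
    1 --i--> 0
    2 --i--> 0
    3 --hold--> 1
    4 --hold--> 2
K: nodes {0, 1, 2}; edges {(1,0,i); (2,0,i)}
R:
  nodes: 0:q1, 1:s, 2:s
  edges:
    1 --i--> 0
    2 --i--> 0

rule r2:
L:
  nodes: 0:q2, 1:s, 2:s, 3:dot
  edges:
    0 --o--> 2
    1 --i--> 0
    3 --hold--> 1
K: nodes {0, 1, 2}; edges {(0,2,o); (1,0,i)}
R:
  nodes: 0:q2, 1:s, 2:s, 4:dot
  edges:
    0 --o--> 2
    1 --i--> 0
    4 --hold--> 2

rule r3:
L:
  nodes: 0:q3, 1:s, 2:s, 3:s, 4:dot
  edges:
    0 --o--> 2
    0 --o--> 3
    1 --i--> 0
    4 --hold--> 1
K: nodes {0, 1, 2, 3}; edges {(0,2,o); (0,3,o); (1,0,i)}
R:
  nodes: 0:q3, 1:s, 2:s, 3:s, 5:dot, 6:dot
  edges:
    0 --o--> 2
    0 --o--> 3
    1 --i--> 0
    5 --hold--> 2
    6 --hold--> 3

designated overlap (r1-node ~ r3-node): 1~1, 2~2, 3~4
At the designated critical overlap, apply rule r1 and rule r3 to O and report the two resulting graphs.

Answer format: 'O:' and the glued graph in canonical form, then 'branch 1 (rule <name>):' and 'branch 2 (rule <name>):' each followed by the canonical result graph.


O:
nodes: 0:q1, 1:s, 2:s, 3:dot, 4:dot, 5:q3, 6:s
edges: (1,0,i); (1,5,i); (2,0,i); (3,1,hold); (4,2,hold); (5,2,o); (5,6,o)
branch 1 (rule r1):
nodes: 0:q1, 1:s, 2:s, 5:q3, 6:s
edges: (1,0,i); (1,5,i); (2,0,i); (5,2,o); (5,6,o)
branch 2 (rule r3):
nodes: 0:q1, 1:s, 2:s, 4:dot, 5:q3, 6:s, 7:dot, 8:dot
edges: (1,0,i); (1,5,i); (2,0,i); (4,2,hold); (5,2,o); (5,6,o); (7,2,hold); (8,6,hold)


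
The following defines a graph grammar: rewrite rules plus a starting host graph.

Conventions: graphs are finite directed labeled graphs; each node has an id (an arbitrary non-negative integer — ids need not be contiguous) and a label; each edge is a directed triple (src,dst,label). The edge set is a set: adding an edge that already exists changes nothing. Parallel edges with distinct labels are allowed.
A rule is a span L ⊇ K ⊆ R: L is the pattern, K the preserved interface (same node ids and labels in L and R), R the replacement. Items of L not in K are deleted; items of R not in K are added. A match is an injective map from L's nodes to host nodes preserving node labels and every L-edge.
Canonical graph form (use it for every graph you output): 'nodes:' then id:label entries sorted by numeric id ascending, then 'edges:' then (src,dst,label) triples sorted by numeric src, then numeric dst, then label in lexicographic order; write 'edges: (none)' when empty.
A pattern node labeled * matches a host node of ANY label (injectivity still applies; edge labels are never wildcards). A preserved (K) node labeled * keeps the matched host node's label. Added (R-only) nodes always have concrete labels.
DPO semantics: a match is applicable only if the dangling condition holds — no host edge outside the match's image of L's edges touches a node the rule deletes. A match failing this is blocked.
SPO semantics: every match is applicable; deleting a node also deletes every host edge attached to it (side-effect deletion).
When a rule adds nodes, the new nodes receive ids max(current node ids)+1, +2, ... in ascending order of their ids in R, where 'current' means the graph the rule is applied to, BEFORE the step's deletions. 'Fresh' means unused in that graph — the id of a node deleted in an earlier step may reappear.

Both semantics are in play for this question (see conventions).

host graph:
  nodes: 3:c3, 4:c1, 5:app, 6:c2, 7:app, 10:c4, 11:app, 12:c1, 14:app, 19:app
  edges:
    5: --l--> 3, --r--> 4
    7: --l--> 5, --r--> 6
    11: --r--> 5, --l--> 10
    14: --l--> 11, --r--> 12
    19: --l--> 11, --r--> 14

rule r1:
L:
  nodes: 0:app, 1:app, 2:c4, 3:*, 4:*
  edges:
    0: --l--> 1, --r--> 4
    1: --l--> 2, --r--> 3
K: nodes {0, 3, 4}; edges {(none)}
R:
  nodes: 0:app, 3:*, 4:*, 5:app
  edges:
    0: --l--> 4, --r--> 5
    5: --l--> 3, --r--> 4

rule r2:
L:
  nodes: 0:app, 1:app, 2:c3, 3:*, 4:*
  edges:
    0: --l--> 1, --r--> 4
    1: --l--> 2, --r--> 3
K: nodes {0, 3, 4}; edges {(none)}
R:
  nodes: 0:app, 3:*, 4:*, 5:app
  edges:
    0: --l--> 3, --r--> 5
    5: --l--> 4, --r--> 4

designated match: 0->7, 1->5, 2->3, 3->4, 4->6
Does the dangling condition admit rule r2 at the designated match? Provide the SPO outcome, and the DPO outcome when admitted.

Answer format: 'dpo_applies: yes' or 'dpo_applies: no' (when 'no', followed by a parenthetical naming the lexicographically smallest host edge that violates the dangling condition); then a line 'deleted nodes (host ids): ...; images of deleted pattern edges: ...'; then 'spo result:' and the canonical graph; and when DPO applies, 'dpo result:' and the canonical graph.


dpo_applies: no
(the rule deletes node 5, which keeps host edge (11,5,r) outside the match image — the dangling condition fails, DPO blocks; SPO proceeds and side-deletes such edges)
deleted nodes (host ids): 3, 5; images of deleted pattern edges: (5,3,l); (5,4,r); (7,5,l); (7,6,r)
spo result:
nodes: 4:c1, 6:c2, 7:app, 10:c4, 11:app, 12:c1, 14:app, 19:app, 20:app
edges: (7,4,l); (7,20,r); (11,10,l); (14,11,l); (14,12,r); (19,11,l); (19,14,r); (20,6,l); (20,6,r)


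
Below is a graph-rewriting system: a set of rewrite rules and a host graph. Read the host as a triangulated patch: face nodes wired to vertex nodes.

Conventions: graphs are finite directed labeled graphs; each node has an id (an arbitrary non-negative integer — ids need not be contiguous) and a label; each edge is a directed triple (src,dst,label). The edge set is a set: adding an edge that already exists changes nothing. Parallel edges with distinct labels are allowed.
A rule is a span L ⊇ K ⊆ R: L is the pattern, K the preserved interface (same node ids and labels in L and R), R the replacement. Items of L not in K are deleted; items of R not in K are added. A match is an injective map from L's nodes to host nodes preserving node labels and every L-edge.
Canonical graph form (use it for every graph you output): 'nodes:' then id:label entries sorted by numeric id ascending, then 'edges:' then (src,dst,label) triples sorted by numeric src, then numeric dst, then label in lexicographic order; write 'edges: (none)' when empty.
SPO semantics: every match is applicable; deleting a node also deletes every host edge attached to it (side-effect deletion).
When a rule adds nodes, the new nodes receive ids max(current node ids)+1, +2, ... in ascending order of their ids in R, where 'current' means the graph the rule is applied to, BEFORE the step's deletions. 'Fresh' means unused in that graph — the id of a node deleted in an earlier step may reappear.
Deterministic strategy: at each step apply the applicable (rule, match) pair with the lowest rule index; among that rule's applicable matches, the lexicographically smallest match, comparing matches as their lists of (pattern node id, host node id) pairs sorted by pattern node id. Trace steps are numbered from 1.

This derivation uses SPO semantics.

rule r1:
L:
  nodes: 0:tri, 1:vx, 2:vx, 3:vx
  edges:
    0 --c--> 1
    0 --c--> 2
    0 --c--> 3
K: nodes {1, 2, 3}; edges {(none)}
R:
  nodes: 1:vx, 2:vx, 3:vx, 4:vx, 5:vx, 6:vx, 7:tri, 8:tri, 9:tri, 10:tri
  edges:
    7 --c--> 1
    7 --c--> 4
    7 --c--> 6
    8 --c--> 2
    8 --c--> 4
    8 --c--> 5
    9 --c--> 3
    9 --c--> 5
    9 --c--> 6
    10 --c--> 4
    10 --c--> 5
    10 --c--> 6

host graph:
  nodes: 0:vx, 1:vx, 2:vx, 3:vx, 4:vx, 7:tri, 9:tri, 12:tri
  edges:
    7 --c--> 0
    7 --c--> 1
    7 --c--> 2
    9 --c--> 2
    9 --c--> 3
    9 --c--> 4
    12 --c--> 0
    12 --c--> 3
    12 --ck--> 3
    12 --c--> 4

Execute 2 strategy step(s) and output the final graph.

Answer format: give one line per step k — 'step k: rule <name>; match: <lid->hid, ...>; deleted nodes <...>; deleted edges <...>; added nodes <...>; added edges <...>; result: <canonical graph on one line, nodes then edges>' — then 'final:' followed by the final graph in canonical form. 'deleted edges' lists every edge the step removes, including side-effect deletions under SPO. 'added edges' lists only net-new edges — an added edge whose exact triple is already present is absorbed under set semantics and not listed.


step 1: rule r1; match: 0->7, 1->0, 2->1, 3->2; deleted nodes 7; deleted edges (7,0,c); (7,1,c); (7,2,c); added nodes 13, 14, 15, 16, 17, 18, 19; added edges (16,0,c); (16,13,c); (16,15,c); (17,1,c); (17,13,c); (17,14,c); (18,2,c); (18,14,c); (18,15,c); (19,13,c); (19,14,c); (19,15,c); result: nodes: 0:vx, 1:vx, 2:vx, 3:vx, 4:vx, 9:tri, 12:tri, 13:vx, 14:vx, 15:vx, 16:tri, 17:tri, 18:tri, 19:tri edges: (9,2,c); (9,3,c); (9,4,c); (12,0,c); (12,3,c); (12,3,ck); (12,4,c); (16,0,c); (16,13,c); (16,15,c); (17,1,c); (17,13,c); (17,14,c); (18,2,c); (18,14,c); (18,15,c); (19,13,c); (19,14,c); (19,15,c)
step 2: rule r1; match: 0->9, 1->2, 2->3, 3->4; deleted nodes 9; deleted edges (9,2,c); (9,3,c); (9,4,c); added nodes 20, 21, 22, 23, 24, 25, 26; added edges (23,2,c); (23,20,c); (23,22,c); (24,3,c); (24,20,c); (24,21,c); (25,4,c); (25,21,c); (25,22,c); (26,20,c); (26,21,c); (26,22,c); result: nodes: 0:vx, 1:vx, 2:vx, 3:vx, 4:vx, 12:tri, 13:vx, 14:vx, 15:vx, 16:tri, 17:tri, 18:tri, 19:tri, 20:vx, 21:vx, 22:vx, 23:tri, 24:tri, 25:tri, 26:tri edges: (12,0,c); (12,3,c); (12,3,ck); (12,4,c); (16,0,c); (16,13,c); (16,15,c); (17,1,c); (17,13,c); (17,14,c); (18,2,c); (18,14,c); (18,15,c); (19,13,c); (19,14,c); (19,15,c); (23,2,c); (23,20,c); (23,22,c); (24,3,c); (24,20,c); (24,21,c); (25,4,c); (25,21,c); (25,22,c); (26,20,c); (26,21,c); (26,22,c)
final:
nodes: 0:vx, 1:vx, 2:vx, 3:vx, 4:vx, 12:tri, 13:vx, 14:vx, 15:vx, 16:tri, 17:tri, 18:tri, 19:tri, 20:vx, 21:vx, 22:vx, 23:tri, 24:tri, 25:tri, 26:tri
edges: (12,0,c); (12,3,c); (12,3,ck); (12,4,c); (16,0,c); (16,13,c); (16,15,c); (17,1,c); (17,13,c); (17,14,c); (18,2,c); (18,14,c); (18,15,c); (19,13,c); (19,14,c); (19,15,c); (23,2,c); (23,20,c); (23,22,c); (24,3,c); (24,20,c); (24,21,c); (25,4,c); (25,21,c); (25,22,c); (26,20,c); (26,21,c); (26,22,c)
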